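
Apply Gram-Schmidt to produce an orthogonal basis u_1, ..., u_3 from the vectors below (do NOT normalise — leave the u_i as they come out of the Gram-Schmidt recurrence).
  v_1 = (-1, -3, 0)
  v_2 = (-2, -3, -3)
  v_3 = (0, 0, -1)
Orthogonal basis:
  u_1 = (-1, -3, 0)
  u_2 = (-9/10, 3/10, -3)
  u_3 = (3/11, -1/11, -1/11)

Apply the Gram-Schmidt recurrence
  u_1 = v_1
  u_i = v_i − Σ_{j<i} ((v_i · u_j) / (u_j · u_j)) · u_j.

Step by step this gives:
  u_1 = (-1, -3, 0)
  u_2 = (-9/10, 3/10, -3)
  u_3 = (3/11, -1/11, -1/11)

Orthogonality check:
  u_2 · u_1 = 0 (should be 0)
  u_3 · u_1 = 0 (should be 0)
  u_3 · u_2 = 0 (should be 0)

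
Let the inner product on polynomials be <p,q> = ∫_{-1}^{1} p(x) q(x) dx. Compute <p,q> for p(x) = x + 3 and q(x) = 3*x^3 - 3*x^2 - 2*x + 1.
<p,q> = -2/15

Expand the product: p(x)·q(x) = 3*x^4 + 6*x^3 - 11*x^2 - 5*x + 3.
∫_{-1}^{1} of each monomial x^k gives [2/(k+1) if k even, 0 if k odd]. Integrating term-by-term (or equivalently evaluating the antiderivative F(x) = 3*x^5/5 + 3*x^4/2 - 11*x^3/3 - 5*x^2/2 + 3*x at the endpoints):
  F(1) − F(−1) = -16/15 − (-14/15) = -2/15.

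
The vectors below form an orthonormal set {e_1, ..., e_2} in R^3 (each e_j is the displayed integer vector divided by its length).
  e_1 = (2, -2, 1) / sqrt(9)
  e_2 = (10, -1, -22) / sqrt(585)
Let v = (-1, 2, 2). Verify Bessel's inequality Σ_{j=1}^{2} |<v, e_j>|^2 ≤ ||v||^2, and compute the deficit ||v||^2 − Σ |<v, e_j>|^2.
Σ |<v, e_j>|^2 = 464/65; ||v||^2 = 9; deficit = 121/65

Write each e_j = u_j / sqrt(<u_j, u_j>) where u_j is the displayed integer vector. Then <v, e_j> = <v, u_j> / sqrt(<u_j, u_j>), so |<v, e_j>|^2 = <v, u_j>^2 / <u_j, u_j>.
Coefficients: <v, e_1> = -4/sqrt(9), <v, e_2> = -56/sqrt(585).
Square and sum: Σ |<v, e_j>|^2 = 464/65.
Compute ||v||^2 = v·v = 9.
Deficit = 9 − 464/65 = 121/65 ≥ 0, confirming Bessel's inequality. (The deficit equals ||v − Σ <v,e_j> e_j||^2, the squared distance from v to span{e_j}.)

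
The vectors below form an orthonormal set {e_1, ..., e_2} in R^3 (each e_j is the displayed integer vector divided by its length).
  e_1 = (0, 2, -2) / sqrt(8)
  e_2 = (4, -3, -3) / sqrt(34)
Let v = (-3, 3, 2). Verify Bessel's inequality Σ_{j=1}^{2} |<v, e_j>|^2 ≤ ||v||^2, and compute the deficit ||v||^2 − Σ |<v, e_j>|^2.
Σ |<v, e_j>|^2 = 373/17; ||v||^2 = 22; deficit = 1/17

Write each e_j = u_j / sqrt(<u_j, u_j>) where u_j is the displayed integer vector. Then <v, e_j> = <v, u_j> / sqrt(<u_j, u_j>), so |<v, e_j>|^2 = <v, u_j>^2 / <u_j, u_j>.
Coefficients: <v, e_1> = 2/sqrt(8), <v, e_2> = -27/sqrt(34).
Square and sum: Σ |<v, e_j>|^2 = 373/17.
Compute ||v||^2 = v·v = 22.
Deficit = 22 − 373/17 = 1/17 ≥ 0, confirming Bessel's inequality. (The deficit equals ||v − Σ <v,e_j> e_j||^2, the squared distance from v to span{e_j}.)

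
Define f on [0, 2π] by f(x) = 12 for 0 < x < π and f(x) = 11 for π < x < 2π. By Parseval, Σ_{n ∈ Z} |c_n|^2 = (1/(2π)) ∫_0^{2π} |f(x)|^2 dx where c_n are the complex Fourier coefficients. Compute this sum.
Σ |c_n|^2 = 265/2

Parseval equates the L^2 energy of f (normalised by 1/(2π)) with the ℓ^2 sum of its Fourier coefficients: (1/(2π)) ∫_0^{2π} |f|^2 = Σ |c_n|^2.
Compute the left side: (1/(2π)) [∫_0^π 12^2 dx + ∫_π^{2π} 11^2 dx] = (1/(2π)) · (144π + 121π) = (144 + 121)/2 = 265/2.
So Σ_{n ∈ Z} |c_n|^2 = 265/2.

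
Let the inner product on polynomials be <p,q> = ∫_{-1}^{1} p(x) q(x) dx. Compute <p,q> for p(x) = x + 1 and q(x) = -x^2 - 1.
<p,q> = -8/3

Expand the product: p(x)·q(x) = -x^3 - x^2 - x - 1.
∫_{-1}^{1} of each monomial x^k gives [2/(k+1) if k even, 0 if k odd]. Integrating term-by-term (or equivalently evaluating the antiderivative F(x) = -x^4/4 - x^3/3 - x^2/2 - x at the endpoints):
  F(1) − F(−1) = -25/12 − (7/12) = -8/3.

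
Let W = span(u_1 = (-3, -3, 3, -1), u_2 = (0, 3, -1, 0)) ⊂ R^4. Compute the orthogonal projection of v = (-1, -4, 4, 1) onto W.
proj_W(v) = (-3/2, -9/2, 5/2, -1/2)

Set up U = [u_1 | ... | u_2] ∈ R^(4×2). The projector onto W = col(U) is P = U (U^T U)^(-1) U^T.
Compute U^T U =
  [28, -12]
  [-12, 10],
and U^T v = (26, -16).
Solve U^T U · c = U^T v for the coefficients: c = (1/2, -1). The projection is proj_W(v) = U c.
Check: (v - proj_W(v)) · u_1 = 0  (should be 0).
Check: (v - proj_W(v)) · u_2 = 0  (should be 0).
Result: proj_W(v) = (-3/2, -9/2, 5/2, -1/2).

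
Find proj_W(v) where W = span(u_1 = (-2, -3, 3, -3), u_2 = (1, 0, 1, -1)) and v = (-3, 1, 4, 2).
proj_W(v) = (-129/77, -93/77, 26/77, -26/77)

Set up U = [u_1 | ... | u_2] ∈ R^(4×2). The projector onto W = col(U) is P = U (U^T U)^(-1) U^T.
Compute U^T U =
  [31, 4]
  [4, 3],
and U^T v = (9, -1).
Solve U^T U · c = U^T v for the coefficients: c = (31/77, -67/77). The projection is proj_W(v) = U c.
Check: (v - proj_W(v)) · u_1 = 0  (should be 0).
Check: (v - proj_W(v)) · u_2 = 0  (should be 0).
Result: proj_W(v) = (-129/77, -93/77, 26/77, -26/77).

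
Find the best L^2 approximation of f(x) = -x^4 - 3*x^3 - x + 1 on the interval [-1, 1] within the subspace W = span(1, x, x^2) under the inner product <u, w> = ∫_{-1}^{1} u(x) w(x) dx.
g(x) = -6*x^2/7 - 14*x/5 + 38/35

The best approximation g ∈ W is the orthogonal projection of f onto W. Writing g = a_0 + a_1 x + a_2 x^2, the coefficients solve the normal equations G · a = b where
  G_{ij} = <φ_i, φ_j> and b_i = <f, φ_i>, with φ_0 = 1, φ_1 = x, φ_2 = x^2.
G =
  [2, 0, 2/3]
  [0, 2/3, 0]
  [2/3, 0, 2/5],
b = (8/5, -28/15, 8/21).
Solving gives a_0 = 38/35, a_1 = -14/5, a_2 = -6/7, so
  g(x) = -6*x^2/7 - 14*x/5 + 38/35.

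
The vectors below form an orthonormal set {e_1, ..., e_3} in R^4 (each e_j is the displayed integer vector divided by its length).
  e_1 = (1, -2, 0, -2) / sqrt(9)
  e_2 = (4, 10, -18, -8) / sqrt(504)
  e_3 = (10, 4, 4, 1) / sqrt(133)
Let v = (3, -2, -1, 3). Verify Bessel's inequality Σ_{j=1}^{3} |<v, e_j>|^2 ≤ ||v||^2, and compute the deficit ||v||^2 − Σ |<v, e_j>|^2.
Σ |<v, e_j>|^2 = 145/38; ||v||^2 = 23; deficit = 729/38

Write each e_j = u_j / sqrt(<u_j, u_j>) where u_j is the displayed integer vector. Then <v, e_j> = <v, u_j> / sqrt(<u_j, u_j>), so |<v, e_j>|^2 = <v, u_j>^2 / <u_j, u_j>.
Coefficients: <v, e_1> = 1/sqrt(9), <v, e_2> = -14/sqrt(504), <v, e_3> = 21/sqrt(133).
Square and sum: Σ |<v, e_j>|^2 = 145/38.
Compute ||v||^2 = v·v = 23.
Deficit = 23 − 145/38 = 729/38 ≥ 0, confirming Bessel's inequality. (The deficit equals ||v − Σ <v,e_j> e_j||^2, the squared distance from v to span{e_j}.)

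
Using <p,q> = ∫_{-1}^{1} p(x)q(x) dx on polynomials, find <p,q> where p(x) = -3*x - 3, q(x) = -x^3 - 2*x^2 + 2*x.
<p,q> = 6/5

Expand the product: p(x)·q(x) = 3*x^4 + 9*x^3 - 6*x.
∫_{-1}^{1} of each monomial x^k gives [2/(k+1) if k even, 0 if k odd]. Integrating term-by-term (or equivalently evaluating the antiderivative F(x) = 3*x^5/5 + 9*x^4/4 - 3*x^2 at the endpoints):
  F(1) − F(−1) = -3/20 − (-27/20) = 6/5.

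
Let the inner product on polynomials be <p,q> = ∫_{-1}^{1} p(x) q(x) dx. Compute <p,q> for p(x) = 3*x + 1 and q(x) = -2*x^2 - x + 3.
<p,q> = 8/3

Expand the product: p(x)·q(x) = -6*x^3 - 5*x^2 + 8*x + 3.
∫_{-1}^{1} of each monomial x^k gives [2/(k+1) if k even, 0 if k odd]. Integrating term-by-term (or equivalently evaluating the antiderivative F(x) = -3*x^4/2 - 5*x^3/3 + 4*x^2 + 3*x at the endpoints):
  F(1) − F(−1) = 23/6 − (7/6) = 8/3.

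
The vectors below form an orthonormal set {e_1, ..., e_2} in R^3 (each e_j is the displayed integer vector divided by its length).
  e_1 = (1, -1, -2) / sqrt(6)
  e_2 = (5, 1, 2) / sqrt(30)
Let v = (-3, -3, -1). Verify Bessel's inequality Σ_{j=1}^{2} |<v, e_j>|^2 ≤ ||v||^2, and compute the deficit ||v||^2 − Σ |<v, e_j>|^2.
Σ |<v, e_j>|^2 = 14; ||v||^2 = 19; deficit = 5

Write each e_j = u_j / sqrt(<u_j, u_j>) where u_j is the displayed integer vector. Then <v, e_j> = <v, u_j> / sqrt(<u_j, u_j>), so |<v, e_j>|^2 = <v, u_j>^2 / <u_j, u_j>.
Coefficients: <v, e_1> = 2/sqrt(6), <v, e_2> = -20/sqrt(30).
Square and sum: Σ |<v, e_j>|^2 = 14.
Compute ||v||^2 = v·v = 19.
Deficit = 19 − 14 = 5 ≥ 0, confirming Bessel's inequality. (The deficit equals ||v − Σ <v,e_j> e_j||^2, the squared distance from v to span{e_j}.)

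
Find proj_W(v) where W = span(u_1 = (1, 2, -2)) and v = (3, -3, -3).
proj_W(v) = (1/3, 2/3, -2/3)

Set up U = [u_1 | ... | u_1] ∈ R^(3×1). The projector onto W = col(U) is P = U (U^T U)^(-1) U^T.
Compute U^T U =
  [9],
and U^T v = (3).
Solve U^T U · c = U^T v for the coefficients: c = (1/3). The projection is proj_W(v) = U c.
Check: (v - proj_W(v)) · u_1 = 0  (should be 0).
Result: proj_W(v) = (1/3, 2/3, -2/3).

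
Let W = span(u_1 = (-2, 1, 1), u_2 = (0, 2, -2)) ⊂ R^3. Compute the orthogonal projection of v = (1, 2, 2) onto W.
proj_W(v) = (-2/3, 1/3, 1/3)

Set up U = [u_1 | ... | u_2] ∈ R^(3×2). The projector onto W = col(U) is P = U (U^T U)^(-1) U^T.
Compute U^T U =
  [6, 0]
  [0, 8],
and U^T v = (2, 0).
Solve U^T U · c = U^T v for the coefficients: c = (1/3, 0). The projection is proj_W(v) = U c.
Check: (v - proj_W(v)) · u_1 = 0  (should be 0).
Check: (v - proj_W(v)) · u_2 = 0  (should be 0).
Result: proj_W(v) = (-2/3, 1/3, 1/3).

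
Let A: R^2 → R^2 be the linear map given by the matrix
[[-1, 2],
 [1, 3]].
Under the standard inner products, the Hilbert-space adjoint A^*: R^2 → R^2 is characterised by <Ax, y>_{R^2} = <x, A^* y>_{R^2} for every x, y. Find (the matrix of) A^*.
A^* = A^T =
[[-1, 1],
 [2, 3]]

For real matrices with standard dot products, the defining identity <Ax, y> = <x, A^* y> gives (Ax)^T y = x^T (A^*) y, i.e. x^T A^T y = x^T (A^*) y. Since this holds for all x, y, we must have A^* = A^T. Therefore
A^* =
[[-1, 1],
 [2, 3]].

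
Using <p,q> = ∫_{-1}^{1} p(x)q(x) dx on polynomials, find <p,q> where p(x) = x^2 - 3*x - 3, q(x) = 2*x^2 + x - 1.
<p,q> = 2/15

Expand the product: p(x)·q(x) = 2*x^4 - 5*x^3 - 10*x^2 + 3.
∫_{-1}^{1} of each monomial x^k gives [2/(k+1) if k even, 0 if k odd]. Integrating term-by-term (or equivalently evaluating the antiderivative F(x) = 2*x^5/5 - 5*x^4/4 - 10*x^3/3 + 3*x at the endpoints):
  F(1) − F(−1) = -71/60 − (-79/60) = 2/15.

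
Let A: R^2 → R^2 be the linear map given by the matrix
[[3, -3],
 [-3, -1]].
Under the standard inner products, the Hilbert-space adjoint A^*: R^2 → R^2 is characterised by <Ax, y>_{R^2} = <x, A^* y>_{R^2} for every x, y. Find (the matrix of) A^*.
A^* = A^T =
[[3, -3],
 [-3, -1]]

For real matrices with standard dot products, the defining identity <Ax, y> = <x, A^* y> gives (Ax)^T y = x^T (A^*) y, i.e. x^T A^T y = x^T (A^*) y. Since this holds for all x, y, we must have A^* = A^T. Therefore
A^* =
[[3, -3],
 [-3, -1]].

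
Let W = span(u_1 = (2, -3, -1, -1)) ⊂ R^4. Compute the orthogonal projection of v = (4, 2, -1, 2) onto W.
proj_W(v) = (2/15, -1/5, -1/15, -1/15)

Set up U = [u_1 | ... | u_1] ∈ R^(4×1). The projector onto W = col(U) is P = U (U^T U)^(-1) U^T.
Compute U^T U =
  [15],
and U^T v = (1).
Solve U^T U · c = U^T v for the coefficients: c = (1/15). The projection is proj_W(v) = U c.
Check: (v - proj_W(v)) · u_1 = 0  (should be 0).
Result: proj_W(v) = (2/15, -1/5, -1/15, -1/15).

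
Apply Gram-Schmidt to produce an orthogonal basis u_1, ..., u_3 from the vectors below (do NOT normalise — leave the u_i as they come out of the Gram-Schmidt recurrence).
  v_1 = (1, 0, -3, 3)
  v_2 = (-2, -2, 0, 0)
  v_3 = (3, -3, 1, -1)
Orthogonal basis:
  u_1 = (1, 0, -3, 3)
  u_2 = (-36/19, -2, -6/19, 6/19)
  u_3 = (114/37, -114/37, 19/37, -19/37)

Apply the Gram-Schmidt recurrence
  u_1 = v_1
  u_i = v_i − Σ_{j<i} ((v_i · u_j) / (u_j · u_j)) · u_j.

Step by step this gives:
  u_1 = (1, 0, -3, 3)
  u_2 = (-36/19, -2, -6/19, 6/19)
  u_3 = (114/37, -114/37, 19/37, -19/37)

Orthogonality check:
  u_2 · u_1 = 0 (should be 0)
  u_3 · u_1 = 0 (should be 0)
  u_3 · u_2 = 0 (should be 0)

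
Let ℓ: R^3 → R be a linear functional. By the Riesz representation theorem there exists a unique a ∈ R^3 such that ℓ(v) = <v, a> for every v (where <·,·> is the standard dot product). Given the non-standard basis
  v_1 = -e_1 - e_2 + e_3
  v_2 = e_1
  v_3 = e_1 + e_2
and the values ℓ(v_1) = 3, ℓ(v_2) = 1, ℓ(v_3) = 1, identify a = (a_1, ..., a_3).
a = (1, 0, 4)

Write a = (a_1, ..., a_3) in the standard basis. For each basis vector v_i, ℓ(v_i) = <v_i, a> is a linear equation in the a_j's. Collect the n equations into a matrix system V a = ℓ, where row i of V is v_i (expressed in the standard basis). Since V is invertible (lower-triangular with 1s on the diagonal, up to permutation), solve by back-substitution:
  V =
[[-1, -1, 1],
 [1, 0, 0],
 [1, 1, 0]]
  V a = (3, 1, 1)
Solving gives a = (1, 0, 4).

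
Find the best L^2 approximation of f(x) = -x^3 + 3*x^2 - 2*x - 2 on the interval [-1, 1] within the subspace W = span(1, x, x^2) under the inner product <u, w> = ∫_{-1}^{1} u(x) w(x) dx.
g(x) = 3*x^2 - 13*x/5 - 2

The best approximation g ∈ W is the orthogonal projection of f onto W. Writing g = a_0 + a_1 x + a_2 x^2, the coefficients solve the normal equations G · a = b where
  G_{ij} = <φ_i, φ_j> and b_i = <f, φ_i>, with φ_0 = 1, φ_1 = x, φ_2 = x^2.
G =
  [2, 0, 2/3]
  [0, 2/3, 0]
  [2/3, 0, 2/5],
b = (-2, -26/15, -2/15).
Solving gives a_0 = -2, a_1 = -13/5, a_2 = 3, so
  g(x) = 3*x^2 - 13*x/5 - 2.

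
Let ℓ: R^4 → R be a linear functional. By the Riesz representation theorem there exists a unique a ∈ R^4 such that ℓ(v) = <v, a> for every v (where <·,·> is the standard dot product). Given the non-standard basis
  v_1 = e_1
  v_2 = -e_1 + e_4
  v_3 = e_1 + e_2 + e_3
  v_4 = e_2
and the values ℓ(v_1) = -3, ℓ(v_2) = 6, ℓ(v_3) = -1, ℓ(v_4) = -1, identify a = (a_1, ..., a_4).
a = (-3, -1, 3, 3)

Write a = (a_1, ..., a_4) in the standard basis. For each basis vector v_i, ℓ(v_i) = <v_i, a> is a linear equation in the a_j's. Collect the n equations into a matrix system V a = ℓ, where row i of V is v_i (expressed in the standard basis). Since V is invertible (lower-triangular with 1s on the diagonal, up to permutation), solve by back-substitution:
  V =
[[1, 0, 0, 0],
 [-1, 0, 0, 1],
 [1, 1, 1, 0],
 [0, 1, 0, 0]]
  V a = (-3, 6, -1, -1)
Solving gives a = (-3, -1, 3, 3).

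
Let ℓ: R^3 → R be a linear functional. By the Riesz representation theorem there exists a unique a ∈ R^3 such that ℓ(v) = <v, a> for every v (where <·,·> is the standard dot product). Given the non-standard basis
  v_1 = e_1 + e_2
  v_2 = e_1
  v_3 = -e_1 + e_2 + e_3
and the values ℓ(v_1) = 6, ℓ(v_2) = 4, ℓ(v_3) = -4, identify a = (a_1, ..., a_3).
a = (4, 2, -2)

Write a = (a_1, ..., a_3) in the standard basis. For each basis vector v_i, ℓ(v_i) = <v_i, a> is a linear equation in the a_j's. Collect the n equations into a matrix system V a = ℓ, where row i of V is v_i (expressed in the standard basis). Since V is invertible (lower-triangular with 1s on the diagonal, up to permutation), solve by back-substitution:
  V =
[[1, 1, 0],
 [1, 0, 0],
 [-1, 1, 1]]
  V a = (6, 4, -4)
Solving gives a = (4, 2, -2).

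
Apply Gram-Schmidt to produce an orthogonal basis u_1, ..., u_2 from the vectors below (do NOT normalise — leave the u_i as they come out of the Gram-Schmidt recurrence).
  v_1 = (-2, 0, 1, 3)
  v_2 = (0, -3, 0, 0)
Orthogonal basis:
  u_1 = (-2, 0, 1, 3)
  u_2 = (0, -3, 0, 0)

Apply the Gram-Schmidt recurrence
  u_1 = v_1
  u_i = v_i − Σ_{j<i} ((v_i · u_j) / (u_j · u_j)) · u_j.

Step by step this gives:
  u_1 = (-2, 0, 1, 3)
  u_2 = (0, -3, 0, 0)

Orthogonality check:
  u_2 · u_1 = 0 (should be 0)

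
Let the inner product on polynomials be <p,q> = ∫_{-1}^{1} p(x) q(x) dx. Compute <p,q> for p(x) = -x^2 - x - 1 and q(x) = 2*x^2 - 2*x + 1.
<p,q> = -52/15

Expand the product: p(x)·q(x) = -2*x^4 - x^2 + x - 1.
∫_{-1}^{1} of each monomial x^k gives [2/(k+1) if k even, 0 if k odd]. Integrating term-by-term (or equivalently evaluating the antiderivative F(x) = -2*x^5/5 - x^3/3 + x^2/2 - x at the endpoints):
  F(1) − F(−1) = -37/30 − (67/30) = -52/15.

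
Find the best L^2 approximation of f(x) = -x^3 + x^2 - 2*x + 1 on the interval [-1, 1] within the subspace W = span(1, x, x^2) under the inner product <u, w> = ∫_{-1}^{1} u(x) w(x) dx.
g(x) = x^2 - 13*x/5 + 1

The best approximation g ∈ W is the orthogonal projection of f onto W. Writing g = a_0 + a_1 x + a_2 x^2, the coefficients solve the normal equations G · a = b where
  G_{ij} = <φ_i, φ_j> and b_i = <f, φ_i>, with φ_0 = 1, φ_1 = x, φ_2 = x^2.
G =
  [2, 0, 2/3]
  [0, 2/3, 0]
  [2/3, 0, 2/5],
b = (8/3, -26/15, 16/15).
Solving gives a_0 = 1, a_1 = -13/5, a_2 = 1, so
  g(x) = x^2 - 13*x/5 + 1.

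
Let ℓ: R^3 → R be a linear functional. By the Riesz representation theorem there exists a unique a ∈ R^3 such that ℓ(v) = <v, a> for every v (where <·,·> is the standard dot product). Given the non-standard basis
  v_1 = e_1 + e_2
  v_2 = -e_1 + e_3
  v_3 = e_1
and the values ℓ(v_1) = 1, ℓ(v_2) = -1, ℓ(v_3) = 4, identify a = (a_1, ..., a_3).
a = (4, -3, 3)

Write a = (a_1, ..., a_3) in the standard basis. For each basis vector v_i, ℓ(v_i) = <v_i, a> is a linear equation in the a_j's. Collect the n equations into a matrix system V a = ℓ, where row i of V is v_i (expressed in the standard basis). Since V is invertible (lower-triangular with 1s on the diagonal, up to permutation), solve by back-substitution:
  V =
[[1, 1, 0],
 [-1, 0, 1],
 [1, 0, 0]]
  V a = (1, -1, 4)
Solving gives a = (4, -3, 3).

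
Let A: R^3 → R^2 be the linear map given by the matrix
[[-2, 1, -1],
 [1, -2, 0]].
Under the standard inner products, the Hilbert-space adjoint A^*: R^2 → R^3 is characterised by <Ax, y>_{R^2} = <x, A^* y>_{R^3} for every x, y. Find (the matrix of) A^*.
A^* = A^T =
[[-2, 1],
 [1, -2],
 [-1, 0]]

For real matrices with standard dot products, the defining identity <Ax, y> = <x, A^* y> gives (Ax)^T y = x^T (A^*) y, i.e. x^T A^T y = x^T (A^*) y. Since this holds for all x, y, we must have A^* = A^T. Therefore
A^* =
[[-2, 1],
 [1, -2],
 [-1, 0]].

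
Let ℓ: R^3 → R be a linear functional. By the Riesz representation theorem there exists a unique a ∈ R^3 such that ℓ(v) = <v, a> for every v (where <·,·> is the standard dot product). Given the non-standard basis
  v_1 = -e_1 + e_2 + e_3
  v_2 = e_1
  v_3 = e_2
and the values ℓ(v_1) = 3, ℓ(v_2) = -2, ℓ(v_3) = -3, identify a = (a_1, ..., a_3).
a = (-2, -3, 4)

Write a = (a_1, ..., a_3) in the standard basis. For each basis vector v_i, ℓ(v_i) = <v_i, a> is a linear equation in the a_j's. Collect the n equations into a matrix system V a = ℓ, where row i of V is v_i (expressed in the standard basis). Since V is invertible (lower-triangular with 1s on the diagonal, up to permutation), solve by back-substitution:
  V =
[[-1, 1, 1],
 [1, 0, 0],
 [0, 1, 0]]
  V a = (3, -2, -3)
Solving gives a = (-2, -3, 4).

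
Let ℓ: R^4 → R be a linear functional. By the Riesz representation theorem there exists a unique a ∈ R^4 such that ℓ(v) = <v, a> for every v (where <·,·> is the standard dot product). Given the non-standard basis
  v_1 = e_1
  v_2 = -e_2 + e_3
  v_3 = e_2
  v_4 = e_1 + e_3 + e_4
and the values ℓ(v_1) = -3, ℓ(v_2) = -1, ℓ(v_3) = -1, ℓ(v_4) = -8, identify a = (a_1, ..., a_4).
a = (-3, -1, -2, -3)

Write a = (a_1, ..., a_4) in the standard basis. For each basis vector v_i, ℓ(v_i) = <v_i, a> is a linear equation in the a_j's. Collect the n equations into a matrix system V a = ℓ, where row i of V is v_i (expressed in the standard basis). Since V is invertible (lower-triangular with 1s on the diagonal, up to permutation), solve by back-substitution:
  V =
[[1, 0, 0, 0],
 [0, -1, 1, 0],
 [0, 1, 0, 0],
 [1, 0, 1, 1]]
  V a = (-3, -1, -1, -8)
Solving gives a = (-3, -1, -2, -3).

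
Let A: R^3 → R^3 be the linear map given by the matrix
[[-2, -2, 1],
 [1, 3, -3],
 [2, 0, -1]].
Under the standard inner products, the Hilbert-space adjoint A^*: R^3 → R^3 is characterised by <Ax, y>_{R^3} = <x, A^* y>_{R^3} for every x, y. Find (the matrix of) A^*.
A^* = A^T =
[[-2, 1, 2],
 [-2, 3, 0],
 [1, -3, -1]]

For real matrices with standard dot products, the defining identity <Ax, y> = <x, A^* y> gives (Ax)^T y = x^T (A^*) y, i.e. x^T A^T y = x^T (A^*) y. Since this holds for all x, y, we must have A^* = A^T. Therefore
A^* =
[[-2, 1, 2],
 [-2, 3, 0],
 [1, -3, -1]].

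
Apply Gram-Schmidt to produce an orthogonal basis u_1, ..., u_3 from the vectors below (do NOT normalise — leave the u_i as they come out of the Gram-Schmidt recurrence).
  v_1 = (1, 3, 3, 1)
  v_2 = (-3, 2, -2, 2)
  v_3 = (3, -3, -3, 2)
Orthogonal basis:
  u_1 = (1, 3, 3, 1)
  u_2 = (-59/20, 43/20, -37/20, 41/20)
  u_3 = (1196/419, -197/419, -649/419, 1342/419)

Apply the Gram-Schmidt recurrence
  u_1 = v_1
  u_i = v_i − Σ_{j<i} ((v_i · u_j) / (u_j · u_j)) · u_j.

Step by step this gives:
  u_1 = (1, 3, 3, 1)
  u_2 = (-59/20, 43/20, -37/20, 41/20)
  u_3 = (1196/419, -197/419, -649/419, 1342/419)

Orthogonality check:
  u_2 · u_1 = 0 (should be 0)
  u_3 · u_1 = 0 (should be 0)
  u_3 · u_2 = 0 (should be 0)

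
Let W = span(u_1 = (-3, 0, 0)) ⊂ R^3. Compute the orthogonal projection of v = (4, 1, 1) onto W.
proj_W(v) = (4, 0, 0)

Set up U = [u_1 | ... | u_1] ∈ R^(3×1). The projector onto W = col(U) is P = U (U^T U)^(-1) U^T.
Compute U^T U =
  [9],
and U^T v = (-12).
Solve U^T U · c = U^T v for the coefficients: c = (-4/3). The projection is proj_W(v) = U c.
Check: (v - proj_W(v)) · u_1 = 0  (should be 0).
Result: proj_W(v) = (4, 0, 0).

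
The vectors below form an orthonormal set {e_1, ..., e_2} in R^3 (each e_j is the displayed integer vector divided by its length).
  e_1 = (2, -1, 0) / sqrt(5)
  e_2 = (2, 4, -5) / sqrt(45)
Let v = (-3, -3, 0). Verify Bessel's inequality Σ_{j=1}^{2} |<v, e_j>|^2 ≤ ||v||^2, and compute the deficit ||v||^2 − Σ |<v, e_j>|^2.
Σ |<v, e_j>|^2 = 9; ||v||^2 = 18; deficit = 9

Write each e_j = u_j / sqrt(<u_j, u_j>) where u_j is the displayed integer vector. Then <v, e_j> = <v, u_j> / sqrt(<u_j, u_j>), so |<v, e_j>|^2 = <v, u_j>^2 / <u_j, u_j>.
Coefficients: <v, e_1> = -3/sqrt(5), <v, e_2> = -18/sqrt(45).
Square and sum: Σ |<v, e_j>|^2 = 9.
Compute ||v||^2 = v·v = 18.
Deficit = 18 − 9 = 9 ≥ 0, confirming Bessel's inequality. (The deficit equals ||v − Σ <v,e_j> e_j||^2, the squared distance from v to span{e_j}.)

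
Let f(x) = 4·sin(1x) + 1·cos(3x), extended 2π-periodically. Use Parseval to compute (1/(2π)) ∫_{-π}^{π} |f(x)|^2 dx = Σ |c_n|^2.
Σ |c_n|^2 = 17/2

Expand |f|^2 and use orthogonality of {sin(nx), cos(mx)} on [-π, π]:
  ∫_{-π}^{π} sin(nx)^2 dx = π, ∫ cos(mx)^2 dx = π, and cross terms integrate to 0.
So ∫_{-π}^{π} f(x)^2 dx = 4^2 · π + 1^2 · π = (16 + 1)π.
Divide by 2π: (16 + 1)/2 = 17/2.
By Parseval, this equals Σ |c_n|^2.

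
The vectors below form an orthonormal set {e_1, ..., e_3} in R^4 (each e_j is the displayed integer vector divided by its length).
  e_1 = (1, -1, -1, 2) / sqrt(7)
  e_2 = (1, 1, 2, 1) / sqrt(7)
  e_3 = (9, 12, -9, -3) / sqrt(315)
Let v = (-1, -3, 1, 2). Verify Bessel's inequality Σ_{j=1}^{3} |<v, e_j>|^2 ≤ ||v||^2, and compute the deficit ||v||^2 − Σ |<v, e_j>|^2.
Σ |<v, e_j>|^2 = 15; ||v||^2 = 15; deficit = 0

Write each e_j = u_j / sqrt(<u_j, u_j>) where u_j is the displayed integer vector. Then <v, e_j> = <v, u_j> / sqrt(<u_j, u_j>), so |<v, e_j>|^2 = <v, u_j>^2 / <u_j, u_j>.
Coefficients: <v, e_1> = 5/sqrt(7), <v, e_2> = 0/sqrt(7), <v, e_3> = -60/sqrt(315).
Square and sum: Σ |<v, e_j>|^2 = 15.
Compute ||v||^2 = v·v = 15.
Deficit = 15 − 15 = 0 ≥ 0, confirming Bessel's inequality. (The deficit equals ||v − Σ <v,e_j> e_j||^2, the squared distance from v to span{e_j}.)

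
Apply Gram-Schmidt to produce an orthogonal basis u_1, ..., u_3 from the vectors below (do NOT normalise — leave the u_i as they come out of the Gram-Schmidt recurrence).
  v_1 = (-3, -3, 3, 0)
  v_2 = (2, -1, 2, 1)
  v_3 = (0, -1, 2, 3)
Orthogonal basis:
  u_1 = (-3, -3, 3, 0)
  u_2 = (7/3, -2/3, 5/3, 1)
  u_3 = (-20/29, 14/29, -6/29, 66/29)

Apply the Gram-Schmidt recurrence
  u_1 = v_1
  u_i = v_i − Σ_{j<i} ((v_i · u_j) / (u_j · u_j)) · u_j.

Step by step this gives:
  u_1 = (-3, -3, 3, 0)
  u_2 = (7/3, -2/3, 5/3, 1)
  u_3 = (-20/29, 14/29, -6/29, 66/29)

Orthogonality check:
  u_2 · u_1 = 0 (should be 0)
  u_3 · u_1 = 0 (should be 0)
  u_3 · u_2 = 0 (should be 0)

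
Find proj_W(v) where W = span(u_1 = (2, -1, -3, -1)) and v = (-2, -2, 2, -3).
proj_W(v) = (-2/3, 1/3, 1, 1/3)

Set up U = [u_1 | ... | u_1] ∈ R^(4×1). The projector onto W = col(U) is P = U (U^T U)^(-1) U^T.
Compute U^T U =
  [15],
and U^T v = (-5).
Solve U^T U · c = U^T v for the coefficients: c = (-1/3). The projection is proj_W(v) = U c.
Check: (v - proj_W(v)) · u_1 = 0  (should be 0).
Result: proj_W(v) = (-2/3, 1/3, 1, 1/3).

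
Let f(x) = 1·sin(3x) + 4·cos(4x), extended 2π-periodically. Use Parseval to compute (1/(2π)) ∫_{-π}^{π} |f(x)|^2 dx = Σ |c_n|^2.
Σ |c_n|^2 = 17/2

Expand |f|^2 and use orthogonality of {sin(nx), cos(mx)} on [-π, π]:
  ∫_{-π}^{π} sin(nx)^2 dx = π, ∫ cos(mx)^2 dx = π, and cross terms integrate to 0.
So ∫_{-π}^{π} f(x)^2 dx = 1^2 · π + 4^2 · π = (1 + 16)π.
Divide by 2π: (1 + 16)/2 = 17/2.
By Parseval, this equals Σ |c_n|^2.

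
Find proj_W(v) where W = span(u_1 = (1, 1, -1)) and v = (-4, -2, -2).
proj_W(v) = (-4/3, -4/3, 4/3)

Set up U = [u_1 | ... | u_1] ∈ R^(3×1). The projector onto W = col(U) is P = U (U^T U)^(-1) U^T.
Compute U^T U =
  [3],
and U^T v = (-4).
Solve U^T U · c = U^T v for the coefficients: c = (-4/3). The projection is proj_W(v) = U c.
Check: (v - proj_W(v)) · u_1 = 0  (should be 0).
Result: proj_W(v) = (-4/3, -4/3, 4/3).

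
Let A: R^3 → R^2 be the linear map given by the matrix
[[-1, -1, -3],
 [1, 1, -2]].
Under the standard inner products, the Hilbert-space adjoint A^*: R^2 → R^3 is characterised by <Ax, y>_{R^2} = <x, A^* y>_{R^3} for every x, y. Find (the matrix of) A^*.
A^* = A^T =
[[-1, 1],
 [-1, 1],
 [-3, -2]]

For real matrices with standard dot products, the defining identity <Ax, y> = <x, A^* y> gives (Ax)^T y = x^T (A^*) y, i.e. x^T A^T y = x^T (A^*) y. Since this holds for all x, y, we must have A^* = A^T. Therefore
A^* =
[[-1, 1],
 [-1, 1],
 [-3, -2]].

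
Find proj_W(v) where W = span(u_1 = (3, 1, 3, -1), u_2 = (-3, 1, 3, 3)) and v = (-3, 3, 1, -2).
proj_W(v) = (-141/139, 42/139, 126/139, 136/139)

Set up U = [u_1 | ... | u_2] ∈ R^(4×2). The projector onto W = col(U) is P = U (U^T U)^(-1) U^T.
Compute U^T U =
  [20, -2]
  [-2, 28],
and U^T v = (-1, 9).
Solve U^T U · c = U^T v for the coefficients: c = (-5/278, 89/278). The projection is proj_W(v) = U c.
Check: (v - proj_W(v)) · u_1 = 0  (should be 0).
Check: (v - proj_W(v)) · u_2 = 0  (should be 0).
Result: proj_W(v) = (-141/139, 42/139, 126/139, 136/139).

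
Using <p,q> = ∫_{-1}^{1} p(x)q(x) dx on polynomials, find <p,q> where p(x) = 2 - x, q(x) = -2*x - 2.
<p,q> = -20/3

Expand the product: p(x)·q(x) = 2*x^2 - 2*x - 4.
∫_{-1}^{1} of each monomial x^k gives [2/(k+1) if k even, 0 if k odd]. Integrating term-by-term (or equivalently evaluating the antiderivative F(x) = 2*x^3/3 - x^2 - 4*x at the endpoints):
  F(1) − F(−1) = -13/3 − (7/3) = -20/3.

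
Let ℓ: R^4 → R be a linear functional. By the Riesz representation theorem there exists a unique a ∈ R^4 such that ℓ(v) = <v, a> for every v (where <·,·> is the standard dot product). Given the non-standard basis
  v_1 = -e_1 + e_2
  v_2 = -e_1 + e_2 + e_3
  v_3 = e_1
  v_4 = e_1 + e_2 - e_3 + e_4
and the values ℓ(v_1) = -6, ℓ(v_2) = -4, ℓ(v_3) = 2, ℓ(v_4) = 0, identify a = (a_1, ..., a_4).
a = (2, -4, 2, 4)

Write a = (a_1, ..., a_4) in the standard basis. For each basis vector v_i, ℓ(v_i) = <v_i, a> is a linear equation in the a_j's. Collect the n equations into a matrix system V a = ℓ, where row i of V is v_i (expressed in the standard basis). Since V is invertible (lower-triangular with 1s on the diagonal, up to permutation), solve by back-substitution:
  V =
[[-1, 1, 0, 0],
 [-1, 1, 1, 0],
 [1, 0, 0, 0],
 [1, 1, -1, 1]]
  V a = (-6, -4, 2, 0)
Solving gives a = (2, -4, 2, 4).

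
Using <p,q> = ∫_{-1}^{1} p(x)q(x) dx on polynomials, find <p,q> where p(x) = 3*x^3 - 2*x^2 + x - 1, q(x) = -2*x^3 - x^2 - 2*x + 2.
<p,q> = -1202/105

Expand the product: p(x)·q(x) = -6*x^6 + x^5 - 6*x^4 + 11*x^3 - 5*x^2 + 4*x - 2.
∫_{-1}^{1} of each monomial x^k gives [2/(k+1) if k even, 0 if k odd]. Integrating term-by-term (or equivalently evaluating the antiderivative F(x) = -6*x^7/7 + x^6/6 - 6*x^5/5 + 11*x^4/4 - 5*x^3/3 + 2*x^2 - 2*x at the endpoints):
  F(1) − F(−1) = -113/140 − (4469/420) = -1202/105.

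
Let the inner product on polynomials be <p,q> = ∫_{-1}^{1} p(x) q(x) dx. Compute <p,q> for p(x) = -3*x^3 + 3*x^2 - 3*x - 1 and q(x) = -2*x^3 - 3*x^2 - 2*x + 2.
<p,q> = 312/35

Expand the product: p(x)·q(x) = 6*x^6 + 3*x^5 + 3*x^4 - x^3 + 15*x^2 - 4*x - 2.
∫_{-1}^{1} of each monomial x^k gives [2/(k+1) if k even, 0 if k odd]. Integrating term-by-term (or equivalently evaluating the antiderivative F(x) = 6*x^7/7 + x^6/2 + 3*x^5/5 - x^4/4 + 5*x^3 - 2*x^2 - 2*x at the endpoints):
  F(1) − F(−1) = 379/140 − (-869/140) = 312/35.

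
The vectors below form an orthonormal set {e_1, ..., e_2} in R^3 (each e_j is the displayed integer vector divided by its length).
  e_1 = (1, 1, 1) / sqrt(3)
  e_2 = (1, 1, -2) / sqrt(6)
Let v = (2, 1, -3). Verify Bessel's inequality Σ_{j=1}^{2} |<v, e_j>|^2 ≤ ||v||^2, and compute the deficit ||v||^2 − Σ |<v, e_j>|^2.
Σ |<v, e_j>|^2 = 27/2; ||v||^2 = 14; deficit = 1/2

Write each e_j = u_j / sqrt(<u_j, u_j>) where u_j is the displayed integer vector. Then <v, e_j> = <v, u_j> / sqrt(<u_j, u_j>), so |<v, e_j>|^2 = <v, u_j>^2 / <u_j, u_j>.
Coefficients: <v, e_1> = 0/sqrt(3), <v, e_2> = 9/sqrt(6).
Square and sum: Σ |<v, e_j>|^2 = 27/2.
Compute ||v||^2 = v·v = 14.
Deficit = 14 − 27/2 = 1/2 ≥ 0, confirming Bessel's inequality. (The deficit equals ||v − Σ <v,e_j> e_j||^2, the squared distance from v to span{e_j}.)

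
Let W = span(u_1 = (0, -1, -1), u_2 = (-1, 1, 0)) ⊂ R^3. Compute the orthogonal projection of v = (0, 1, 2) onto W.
proj_W(v) = (1/3, 4/3, 5/3)

Set up U = [u_1 | ... | u_2] ∈ R^(3×2). The projector onto W = col(U) is P = U (U^T U)^(-1) U^T.
Compute U^T U =
  [2, -1]
  [-1, 2],
and U^T v = (-3, 1).
Solve U^T U · c = U^T v for the coefficients: c = (-5/3, -1/3). The projection is proj_W(v) = U c.
Check: (v - proj_W(v)) · u_1 = 0  (should be 0).
Check: (v - proj_W(v)) · u_2 = 0  (should be 0).
Result: proj_W(v) = (1/3, 4/3, 5/3).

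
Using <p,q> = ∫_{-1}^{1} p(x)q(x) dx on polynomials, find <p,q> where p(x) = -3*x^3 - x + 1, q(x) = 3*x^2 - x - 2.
<p,q> = -2/15

Expand the product: p(x)·q(x) = -9*x^5 + 3*x^4 + 3*x^3 + 4*x^2 + x - 2.
∫_{-1}^{1} of each monomial x^k gives [2/(k+1) if k even, 0 if k odd]. Integrating term-by-term (or equivalently evaluating the antiderivative F(x) = -3*x^6/2 + 3*x^5/5 + 3*x^4/4 + 4*x^3/3 + x^2/2 - 2*x at the endpoints):
  F(1) − F(−1) = -19/60 − (-11/60) = -2/15.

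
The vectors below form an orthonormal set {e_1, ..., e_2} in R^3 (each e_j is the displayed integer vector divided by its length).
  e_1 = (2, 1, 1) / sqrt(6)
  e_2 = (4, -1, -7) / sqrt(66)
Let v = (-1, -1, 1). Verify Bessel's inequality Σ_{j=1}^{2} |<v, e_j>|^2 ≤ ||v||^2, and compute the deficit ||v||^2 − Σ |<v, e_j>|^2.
Σ |<v, e_j>|^2 = 24/11; ||v||^2 = 3; deficit = 9/11

Write each e_j = u_j / sqrt(<u_j, u_j>) where u_j is the displayed integer vector. Then <v, e_j> = <v, u_j> / sqrt(<u_j, u_j>), so |<v, e_j>|^2 = <v, u_j>^2 / <u_j, u_j>.
Coefficients: <v, e_1> = -2/sqrt(6), <v, e_2> = -10/sqrt(66).
Square and sum: Σ |<v, e_j>|^2 = 24/11.
Compute ||v||^2 = v·v = 3.
Deficit = 3 − 24/11 = 9/11 ≥ 0, confirming Bessel's inequality. (The deficit equals ||v − Σ <v,e_j> e_j||^2, the squared distance from v to span{e_j}.)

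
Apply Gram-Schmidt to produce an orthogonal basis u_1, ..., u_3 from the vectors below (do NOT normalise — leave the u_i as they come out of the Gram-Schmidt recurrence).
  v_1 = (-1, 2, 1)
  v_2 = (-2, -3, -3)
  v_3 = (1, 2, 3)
Orthogonal basis:
  u_1 = (-1, 2, 1)
  u_2 = (-19/6, -2/3, -11/6)
  u_3 = (-24/83, -40/83, 56/83)

Apply the Gram-Schmidt recurrence
  u_1 = v_1
  u_i = v_i − Σ_{j<i} ((v_i · u_j) / (u_j · u_j)) · u_j.

Step by step this gives:
  u_1 = (-1, 2, 1)
  u_2 = (-19/6, -2/3, -11/6)
  u_3 = (-24/83, -40/83, 56/83)

Orthogonality check:
  u_2 · u_1 = 0 (should be 0)
  u_3 · u_1 = 0 (should be 0)
  u_3 · u_2 = 0 (should be 0)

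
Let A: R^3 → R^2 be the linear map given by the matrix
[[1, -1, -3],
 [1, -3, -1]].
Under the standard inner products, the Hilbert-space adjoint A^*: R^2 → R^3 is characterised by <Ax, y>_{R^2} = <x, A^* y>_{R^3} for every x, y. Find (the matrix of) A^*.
A^* = A^T =
[[1, 1],
 [-1, -3],
 [-3, -1]]

For real matrices with standard dot products, the defining identity <Ax, y> = <x, A^* y> gives (Ax)^T y = x^T (A^*) y, i.e. x^T A^T y = x^T (A^*) y. Since this holds for all x, y, we must have A^* = A^T. Therefore
A^* =
[[1, 1],
 [-1, -3],
 [-3, -1]].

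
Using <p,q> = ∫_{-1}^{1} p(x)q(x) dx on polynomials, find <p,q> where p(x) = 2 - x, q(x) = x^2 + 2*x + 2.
<p,q> = 8

Expand the product: p(x)·q(x) = -x^3 + 2*x + 4.
∫_{-1}^{1} of each monomial x^k gives [2/(k+1) if k even, 0 if k odd]. Integrating term-by-term (or equivalently evaluating the antiderivative F(x) = -x^4/4 + x^2 + 4*x at the endpoints):
  F(1) − F(−1) = 19/4 − (-13/4) = 8.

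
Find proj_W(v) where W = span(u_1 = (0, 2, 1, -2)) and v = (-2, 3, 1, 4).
proj_W(v) = (0, -2/9, -1/9, 2/9)

Set up U = [u_1 | ... | u_1] ∈ R^(4×1). The projector onto W = col(U) is P = U (U^T U)^(-1) U^T.
Compute U^T U =
  [9],
and U^T v = (-1).
Solve U^T U · c = U^T v for the coefficients: c = (-1/9). The projection is proj_W(v) = U c.
Check: (v - proj_W(v)) · u_1 = 0  (should be 0).
Result: proj_W(v) = (0, -2/9, -1/9, 2/9).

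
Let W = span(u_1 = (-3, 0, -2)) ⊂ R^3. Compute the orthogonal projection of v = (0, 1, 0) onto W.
proj_W(v) = (0, 0, 0)

Set up U = [u_1 | ... | u_1] ∈ R^(3×1). The projector onto W = col(U) is P = U (U^T U)^(-1) U^T.
Compute U^T U =
  [13],
and U^T v = (0).
Solve U^T U · c = U^T v for the coefficients: c = (0). The projection is proj_W(v) = U c.
Check: (v - proj_W(v)) · u_1 = 0  (should be 0).
Result: proj_W(v) = (0, 0, 0).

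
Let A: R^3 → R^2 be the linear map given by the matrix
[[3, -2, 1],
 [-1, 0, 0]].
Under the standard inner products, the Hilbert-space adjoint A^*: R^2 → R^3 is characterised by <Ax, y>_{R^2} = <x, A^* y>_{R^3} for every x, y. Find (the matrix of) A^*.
A^* = A^T =
[[3, -1],
 [-2, 0],
 [1, 0]]

For real matrices with standard dot products, the defining identity <Ax, y> = <x, A^* y> gives (Ax)^T y = x^T (A^*) y, i.e. x^T A^T y = x^T (A^*) y. Since this holds for all x, y, we must have A^* = A^T. Therefore
A^* =
[[3, -1],
 [-2, 0],
 [1, 0]].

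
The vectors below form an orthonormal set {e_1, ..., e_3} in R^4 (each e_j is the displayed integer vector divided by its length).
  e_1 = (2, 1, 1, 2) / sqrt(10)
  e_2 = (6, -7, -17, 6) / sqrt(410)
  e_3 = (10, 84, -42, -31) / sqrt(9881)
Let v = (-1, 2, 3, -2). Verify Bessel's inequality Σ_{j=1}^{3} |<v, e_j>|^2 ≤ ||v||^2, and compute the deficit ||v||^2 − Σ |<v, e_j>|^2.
Σ |<v, e_j>|^2 = 4289/241; ||v||^2 = 18; deficit = 49/241

Write each e_j = u_j / sqrt(<u_j, u_j>) where u_j is the displayed integer vector. Then <v, e_j> = <v, u_j> / sqrt(<u_j, u_j>), so |<v, e_j>|^2 = <v, u_j>^2 / <u_j, u_j>.
Coefficients: <v, e_1> = -1/sqrt(10), <v, e_2> = -83/sqrt(410), <v, e_3> = 94/sqrt(9881).
Square and sum: Σ |<v, e_j>|^2 = 4289/241.
Compute ||v||^2 = v·v = 18.
Deficit = 18 − 4289/241 = 49/241 ≥ 0, confirming Bessel's inequality. (The deficit equals ||v − Σ <v,e_j> e_j||^2, the squared distance from v to span{e_j}.)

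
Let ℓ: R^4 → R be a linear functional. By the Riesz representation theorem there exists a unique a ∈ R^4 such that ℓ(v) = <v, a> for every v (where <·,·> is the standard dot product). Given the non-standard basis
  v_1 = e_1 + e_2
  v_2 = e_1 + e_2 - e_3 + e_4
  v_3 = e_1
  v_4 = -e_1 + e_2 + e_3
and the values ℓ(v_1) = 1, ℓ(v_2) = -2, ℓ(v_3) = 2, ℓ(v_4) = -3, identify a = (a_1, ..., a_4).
a = (2, -1, 0, -3)

Write a = (a_1, ..., a_4) in the standard basis. For each basis vector v_i, ℓ(v_i) = <v_i, a> is a linear equation in the a_j's. Collect the n equations into a matrix system V a = ℓ, where row i of V is v_i (expressed in the standard basis). Since V is invertible (lower-triangular with 1s on the diagonal, up to permutation), solve by back-substitution:
  V =
[[1, 1, 0, 0],
 [1, 1, -1, 1],
 [1, 0, 0, 0],
 [-1, 1, 1, 0]]
  V a = (1, -2, 2, -3)
Solving gives a = (2, -1, 0, -3).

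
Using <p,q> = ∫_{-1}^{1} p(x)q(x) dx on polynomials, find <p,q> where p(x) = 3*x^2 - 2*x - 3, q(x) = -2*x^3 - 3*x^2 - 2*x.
<p,q> = 20/3

Expand the product: p(x)·q(x) = -6*x^5 - 5*x^4 + 6*x^3 + 13*x^2 + 6*x.
∫_{-1}^{1} of each monomial x^k gives [2/(k+1) if k even, 0 if k odd]. Integrating term-by-term (or equivalently evaluating the antiderivative F(x) = -x^6 - x^5 + 3*x^4/2 + 13*x^3/3 + 3*x^2 at the endpoints):
  F(1) − F(−1) = 41/6 − (1/6) = 20/3.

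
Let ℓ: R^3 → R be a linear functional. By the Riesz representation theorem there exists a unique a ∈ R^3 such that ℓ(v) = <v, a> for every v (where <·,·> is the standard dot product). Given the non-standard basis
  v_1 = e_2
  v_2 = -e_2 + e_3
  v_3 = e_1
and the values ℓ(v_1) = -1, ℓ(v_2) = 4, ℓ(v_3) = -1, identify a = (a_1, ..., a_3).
a = (-1, -1, 3)

Write a = (a_1, ..., a_3) in the standard basis. For each basis vector v_i, ℓ(v_i) = <v_i, a> is a linear equation in the a_j's. Collect the n equations into a matrix system V a = ℓ, where row i of V is v_i (expressed in the standard basis). Since V is invertible (lower-triangular with 1s on the diagonal, up to permutation), solve by back-substitution:
  V =
[[0, 1, 0],
 [0, -1, 1],
 [1, 0, 0]]
  V a = (-1, 4, -1)
Solving gives a = (-1, -1, 3).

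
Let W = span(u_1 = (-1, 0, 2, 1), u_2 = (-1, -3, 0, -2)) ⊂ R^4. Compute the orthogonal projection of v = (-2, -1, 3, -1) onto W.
proj_W(v) = (-154/83, -147/83, 210/83, 7/83)

Set up U = [u_1 | ... | u_2] ∈ R^(4×2). The projector onto W = col(U) is P = U (U^T U)^(-1) U^T.
Compute U^T U =
  [6, -1]
  [-1, 14],
and U^T v = (7, 7).
Solve U^T U · c = U^T v for the coefficients: c = (105/83, 49/83). The projection is proj_W(v) = U c.
Check: (v - proj_W(v)) · u_1 = 0  (should be 0).
Check: (v - proj_W(v)) · u_2 = 0  (should be 0).
Result: proj_W(v) = (-154/83, -147/83, 210/83, 7/83).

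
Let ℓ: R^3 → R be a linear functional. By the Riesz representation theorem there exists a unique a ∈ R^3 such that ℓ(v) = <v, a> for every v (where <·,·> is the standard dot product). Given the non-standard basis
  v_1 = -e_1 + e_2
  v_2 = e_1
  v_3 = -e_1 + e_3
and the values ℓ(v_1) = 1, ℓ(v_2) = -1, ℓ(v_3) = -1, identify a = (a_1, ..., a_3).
a = (-1, 0, -2)

Write a = (a_1, ..., a_3) in the standard basis. For each basis vector v_i, ℓ(v_i) = <v_i, a> is a linear equation in the a_j's. Collect the n equations into a matrix system V a = ℓ, where row i of V is v_i (expressed in the standard basis). Since V is invertible (lower-triangular with 1s on the diagonal, up to permutation), solve by back-substitution:
  V =
[[-1, 1, 0],
 [1, 0, 0],
 [-1, 0, 1]]
  V a = (1, -1, -1)
Solving gives a = (-1, 0, -2).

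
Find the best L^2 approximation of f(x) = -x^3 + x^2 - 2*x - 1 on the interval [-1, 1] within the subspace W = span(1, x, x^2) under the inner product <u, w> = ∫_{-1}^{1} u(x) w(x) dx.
g(x) = x^2 - 13*x/5 - 1

The best approximation g ∈ W is the orthogonal projection of f onto W. Writing g = a_0 + a_1 x + a_2 x^2, the coefficients solve the normal equations G · a = b where
  G_{ij} = <φ_i, φ_j> and b_i = <f, φ_i>, with φ_0 = 1, φ_1 = x, φ_2 = x^2.
G =
  [2, 0, 2/3]
  [0, 2/3, 0]
  [2/3, 0, 2/5],
b = (-4/3, -26/15, -4/15).
Solving gives a_0 = -1, a_1 = -13/5, a_2 = 1, so
  g(x) = x^2 - 13*x/5 - 1.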